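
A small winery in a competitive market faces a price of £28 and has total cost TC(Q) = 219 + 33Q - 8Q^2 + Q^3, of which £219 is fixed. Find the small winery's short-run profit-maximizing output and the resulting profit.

Profit = -£169 at Q = 5

AVC = 33 - 8Q + Q^2; min AVC = £17 at Q = 4. Since P = £28 ≥ min AVC, the firm produces.
With MC = 33 - 16Q + 3Q^2, P = MC on the upward-sloping part at Q* = 5.
TR = 28·5 = 140. TC = 219 + 90 = 309. Profit = 140 − 309 = -£169.
That loss of £169 beats the £219 the firm would lose by shutting down; producing recovers £50 of fixed cost.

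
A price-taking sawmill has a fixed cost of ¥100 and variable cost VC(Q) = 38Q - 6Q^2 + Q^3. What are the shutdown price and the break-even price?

Shutdown price = min AVC. AVC = 38 - 6Q + Q^2, with vertex at Q = 3 and minimum ¥29.
ATC = 100/Q + 38 - 6Q + Q^2. Setting dATC/dQ = −100/Q^2 − 6 + 2Q = 0 gives Q = 5 (since 2·5^3 − 6·5^2 = 100).
min ATC = 100/5 + 38 − 6·5 + 5^2 = ¥53. That is the break-even price.
Between these two prices the firm operates at a loss; above ¥53 it earns a profit.

Shutdown price = ¥29; break-even price = ¥53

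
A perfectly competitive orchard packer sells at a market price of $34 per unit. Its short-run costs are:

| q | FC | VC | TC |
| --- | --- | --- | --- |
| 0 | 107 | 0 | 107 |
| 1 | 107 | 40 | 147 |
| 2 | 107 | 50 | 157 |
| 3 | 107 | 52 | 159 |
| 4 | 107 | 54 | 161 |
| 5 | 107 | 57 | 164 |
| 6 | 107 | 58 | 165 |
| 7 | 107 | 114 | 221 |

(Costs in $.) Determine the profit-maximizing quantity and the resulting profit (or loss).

Profit at each row (π = 34q − TC): q=0: -107; q=1: -113; q=2: -89; q=3: -57; q=4: -25; q=5: 6; q=6: 39; q=7: 17.
Profit is maximized at q = 6. AVC there is 58/6 = $9.67 ≤ P, so producing beats shutting down (which would give -$107).

q = 6; profit = $39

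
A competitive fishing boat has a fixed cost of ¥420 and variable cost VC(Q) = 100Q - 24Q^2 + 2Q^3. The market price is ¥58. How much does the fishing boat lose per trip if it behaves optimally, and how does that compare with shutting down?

AVC = 100 - 24Q + 2Q^2; min AVC = ¥28 at Q = 6. Since P = ¥58 ≥ min AVC, the firm produces.
MC = 100 - 48Q + 6Q^2. Setting P = MC and taking the root on the rising branch gives Q* = 7.
TR = 58·7 = 406. TC = 420 + 210 = 630. Profit = 406 − 630 = -¥224.
That loss of ¥224 beats the ¥420 the firm would lose by shutting down; producing recovers ¥196 of fixed cost.

Profit = -¥224 at Q = 7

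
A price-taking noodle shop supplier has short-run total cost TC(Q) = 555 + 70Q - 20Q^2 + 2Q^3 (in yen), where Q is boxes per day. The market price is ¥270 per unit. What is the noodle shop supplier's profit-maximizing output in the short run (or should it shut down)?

Produce at Q = 10

Variable cost is VC = 70Q - 20Q^2 + 2Q^3, so AVC = VC/Q = 70 - 20Q + 2Q^2 and MC = dTC/dQ = 70 - 40Q + 6Q^2.
The AVC parabola has its vertex at Q = 20/4 = 5, where AVC = 70 - 20·5 + 2·5^2 = ¥20.
Since P = ¥270 ≥ min AVC = ¥20, price covers variable cost and the firm should produce.
P = MC gives -200 - 40Q + 6Q^2 = 0, with roots -10/3 and 10. Take the larger (rising MC): Q* = 10.
Check: AVC at Q = 10 is ¥70 ≤ P, so revenue covers variable cost.
Profit = P·Q − TC = 270·10 − 1255 = ¥1445.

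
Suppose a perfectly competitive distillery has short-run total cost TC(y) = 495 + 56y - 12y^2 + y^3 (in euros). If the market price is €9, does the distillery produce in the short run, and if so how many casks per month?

From TC, MC = TC'(y) = 56 - 24y + 3y^2 and AVC = VC/y = 56 - 12y + y^2.
AVC is minimized where dAVC/dy = -12 + 2y = 0, at y = 6; min AVC = 56 - 12·6 + 6^2 = €20.
P = €9 lies below min AVC = €20; no output level covers variable cost.
Best response: produce nothing and absorb the €495 fixed cost.

Shut down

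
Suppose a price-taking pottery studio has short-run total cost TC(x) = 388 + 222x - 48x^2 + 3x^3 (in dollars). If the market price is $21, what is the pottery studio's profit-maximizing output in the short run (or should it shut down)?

Shut down

From TC, MC = TC'(x) = 222 - 96x + 9x^2 and AVC = VC/x = 222 - 48x + 3x^2.
AVC is minimized where dAVC/dx = -48 + 6x = 0, at x = 8; min AVC = 222 - 48·8 + 3·8^2 = $30.
P = $21 lies below min AVC = $30; no output level covers variable cost.
Shutting down limits the loss to fixed cost, $388.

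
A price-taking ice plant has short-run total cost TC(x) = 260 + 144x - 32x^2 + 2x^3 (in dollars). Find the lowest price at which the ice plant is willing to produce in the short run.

Short-run supply begins at min AVC. From VC = 144x - 32x^2 + 2x^3, AVC = 144 - 32x + 2x^2.
At the minimum of AVC, MC = AVC. MC = 144 - 64x + 6x^2; setting MC = AVC gives 4x^2 - 32x = 0, so x = 8. min AVC = 16.
The firm shuts down for any P below $16.

$16 per unit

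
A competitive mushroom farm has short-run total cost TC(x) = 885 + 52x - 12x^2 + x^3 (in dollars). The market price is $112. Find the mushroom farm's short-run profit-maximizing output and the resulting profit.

AVC = 52 - 12x + x^2; min AVC = $16 at x = 6. Since P = $112 ≥ min AVC, the firm produces.
MC = 52 - 24x + 3x^2. Setting P = MC and taking the root on the rising branch gives x* = 10.
TR = 112·10 = 1120. TC = 885 + 320 = 1205. Profit = 1120 − 1205 = -$85.
Shutting down would mean losing the fixed cost of $885, so operating at a loss of $85 is better by $800.

Profit = -$85 at x = 10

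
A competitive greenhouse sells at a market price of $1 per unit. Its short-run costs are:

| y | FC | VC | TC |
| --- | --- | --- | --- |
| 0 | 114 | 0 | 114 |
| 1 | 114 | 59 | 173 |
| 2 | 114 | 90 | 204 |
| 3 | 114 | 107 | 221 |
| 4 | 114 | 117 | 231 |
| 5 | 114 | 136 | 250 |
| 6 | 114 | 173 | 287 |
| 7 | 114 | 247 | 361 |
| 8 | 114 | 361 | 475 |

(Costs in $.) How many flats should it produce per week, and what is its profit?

y = 0 (shut down); profit = -$114

Compute π = P·y − TC at each output: y=0: -114; y=1: -172; y=2: -202; y=3: -218; y=4: -227; y=5: -245; y=6: -281; y=7: -354; y=8: -467.
Profit is highest at y = 0. Equivalently, the lowest AVC in the table is 136/5 ≈ $27.20 at y = 5, and P = $1 falls below it — price never covers variable cost, so the firm shuts down and loses only its fixed cost.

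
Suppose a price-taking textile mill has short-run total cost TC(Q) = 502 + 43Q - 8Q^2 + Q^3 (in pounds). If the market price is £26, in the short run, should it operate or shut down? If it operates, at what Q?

From TC, MC = TC'(Q) = 43 - 16Q + 3Q^2 and AVC = VC/Q = 43 - 8Q + Q^2.
The AVC parabola has its vertex at Q = 8/2 = 4, where AVC = 43 - 8·4 + 4^2 = £27.
With P < min AVC (£26 < £27), every unit sold adds to the loss.
Shutting down limits the loss to fixed cost, £502.

Shut down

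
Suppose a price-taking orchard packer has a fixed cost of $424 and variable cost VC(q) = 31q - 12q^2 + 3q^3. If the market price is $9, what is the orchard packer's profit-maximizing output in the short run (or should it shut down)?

Strip out fixed cost: VC = 31q - 12q^2 + 3q^3. Then AVC = 31 - 12q + 3q^2 and MC = 31 - 24q + 9q^2.
AVC hits its minimum where MC = AVC, at q = 2, giving min AVC = 31 - 12·2 + 3·2^2 = $19.
Since P = $9 < min AVC = $19, price fails to cover variable cost at any output.
The firm minimizes its loss by shutting down and losing only its fixed cost of $424.

Shut down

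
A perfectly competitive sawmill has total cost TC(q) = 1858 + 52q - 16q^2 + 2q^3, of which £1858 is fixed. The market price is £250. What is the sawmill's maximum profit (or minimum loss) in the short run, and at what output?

Profit = -£238 at q = 9

AVC = 52 - 16q + 2q^2; min AVC = £20 at q = 4. Since P = £250 ≥ min AVC, the firm produces.
With MC = 52 - 32q + 6q^2, P = MC on the upward-sloping part at q* = 9.
TR = 250·9 = 2250. TC = 1858 + 630 = 2488. Profit = 2250 − 2488 = -£238.
Shutting down would mean losing the fixed cost of £1858, so operating at a loss of £238 is better by £1620.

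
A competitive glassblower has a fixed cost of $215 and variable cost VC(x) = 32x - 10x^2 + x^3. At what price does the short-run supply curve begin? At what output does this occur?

The firm shuts down when price falls below the minimum of average variable cost. AVC = VC/x = 32 - 10x + x^2.
At the minimum of AVC, MC = AVC. MC = 32 - 20x + 3x^2; setting MC = AVC gives 2x^2 - 10x = 0, so x = 5. min AVC = 7.
For P < $7 the firm produces nothing.

$7 per unit, at x = 5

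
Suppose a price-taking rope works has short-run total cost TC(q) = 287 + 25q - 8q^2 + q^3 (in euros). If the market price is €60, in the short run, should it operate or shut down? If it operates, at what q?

Variable cost is VC = 25q - 8q^2 + q^3, so AVC = VC/q = 25 - 8q + q^2 and MC = dTC/dq = 25 - 16q + 3q^2.
AVC is minimized where dAVC/dq = -8 + 2q = 0, at q = 4; min AVC = 25 - 8·4 + 4^2 = €9.
Since P = €60 ≥ min AVC = €9, price covers variable cost and the firm should produce.
Set P = MC: 60 = 25 - 16q + 3q^2 → -35 - 16q + 3q^2 = 0. The roots are q = -5/3 and q = 7; the profit-maximizing output is on the rising part of MC, so q* = 7.
Check: AVC at q = 7 is €18 ≤ P, so revenue covers variable cost.
Profit = P·q − TC = 60·7 − 413 = €7.

Produce at q = 7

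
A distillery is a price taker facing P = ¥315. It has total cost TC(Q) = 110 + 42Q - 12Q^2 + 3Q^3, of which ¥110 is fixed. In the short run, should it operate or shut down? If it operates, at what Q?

Produce at Q = 7

From TC, MC = TC'(Q) = 42 - 24Q + 9Q^2 and AVC = VC/Q = 42 - 12Q + 3Q^2.
AVC is minimized where dAVC/dQ = -12 + 6Q = 0, at Q = 2; min AVC = 42 - 12·2 + 3·2^2 = ¥30.
Because ¥315 ≥ ¥30, revenue can cover variable cost; the firm operates.
P = MC gives -273 - 24Q + 9Q^2 = 0, with roots -13/3 and 7. Take the larger (rising MC): Q* = 7.
Check: AVC at Q = 7 is ¥105 ≤ P, so revenue covers variable cost.
Profit = P·Q − TC = 315·7 − 845 = ¥1360.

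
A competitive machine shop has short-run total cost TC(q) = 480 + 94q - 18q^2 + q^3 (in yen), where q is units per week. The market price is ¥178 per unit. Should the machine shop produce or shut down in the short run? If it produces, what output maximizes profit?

From TC, MC = TC'(q) = 94 - 36q + 3q^2 and AVC = VC/q = 94 - 18q + q^2.
AVC hits its minimum where MC = AVC, at q = 9, giving min AVC = 94 - 18·9 + 9^2 = ¥13.
P = ¥178 exceeds min AVC = ¥13, so the firm stays open.
P = MC gives -84 - 36q + 3q^2 = 0, with roots -2 and 14. Take the larger (rising MC): q* = 14.
Check: AVC at q = 14 is ¥38 ≤ P, so revenue covers variable cost.
Profit = P·q − TC = 178·14 − 1012 = ¥1480.

Produce at q = 14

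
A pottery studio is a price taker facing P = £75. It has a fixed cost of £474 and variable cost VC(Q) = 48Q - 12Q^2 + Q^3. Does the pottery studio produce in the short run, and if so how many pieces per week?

From TC, MC = TC'(Q) = 48 - 24Q + 3Q^2 and AVC = VC/Q = 48 - 12Q + Q^2.
The AVC parabola has its vertex at Q = 12/2 = 6, where AVC = 48 - 12·6 + 6^2 = £12.
P = £75 exceeds min AVC = £12, so the firm stays open.
Set P = MC: 75 = 48 - 24Q + 3Q^2 → -27 - 24Q + 3Q^2 = 0. The roots are Q = -1 and Q = 9; the profit-maximizing output is on the rising part of MC, so Q* = 9.
Check: AVC at Q = 9 is £21 ≤ P, so revenue covers variable cost.
Profit = P·Q − TC = 75·9 − 663 = £12.

Produce at Q = 9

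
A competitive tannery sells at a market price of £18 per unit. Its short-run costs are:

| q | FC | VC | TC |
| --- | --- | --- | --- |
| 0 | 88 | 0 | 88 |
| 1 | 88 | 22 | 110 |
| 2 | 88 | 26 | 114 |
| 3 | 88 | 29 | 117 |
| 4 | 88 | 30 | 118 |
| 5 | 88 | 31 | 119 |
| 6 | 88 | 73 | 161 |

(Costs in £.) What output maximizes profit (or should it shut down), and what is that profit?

q = 5; profit = -£29

Tabulate TR − TC: q=0: -88; q=1: -92; q=2: -78; q=3: -63; q=4: -46; q=5: -29; q=6: -53.
Profit is maximized at q = 5. AVC there is 31/5 = £6.20 ≤ P, so producing beats shutting down (which would give -£88).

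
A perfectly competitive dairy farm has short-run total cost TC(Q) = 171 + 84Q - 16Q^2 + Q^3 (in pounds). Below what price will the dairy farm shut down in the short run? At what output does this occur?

£20 per unit, at Q = 8

Short-run supply begins at min AVC. From VC = 84Q - 16Q^2 + Q^3, AVC = 84 - 16Q + Q^2.
dAVC/dQ = -16 + 2Q = 0 gives Q = 8. min AVC = 84 - 16·8 + 8^2 = 20.
The firm shuts down for any P below £20.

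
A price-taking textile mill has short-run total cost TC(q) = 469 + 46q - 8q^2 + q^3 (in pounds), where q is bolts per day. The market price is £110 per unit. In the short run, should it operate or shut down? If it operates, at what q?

Produce at q = 8

Variable cost is VC = 46q - 8q^2 + q^3, so AVC = VC/q = 46 - 8q + q^2 and MC = dTC/dq = 46 - 16q + 3q^2.
AVC is minimized where dAVC/dq = -8 + 2q = 0, at q = 4; min AVC = 46 - 8·4 + 4^2 = £30.
Because £110 ≥ £30, revenue can cover variable cost; the firm operates.
P = MC gives -64 - 16q + 3q^2 = 0, with roots -8/3 and 8. Take the larger (rising MC): q* = 8.
Check: AVC at q = 8 is £46 ≤ P, so revenue covers variable cost.
Profit = P·q − TC = 110·8 − 837 = £43.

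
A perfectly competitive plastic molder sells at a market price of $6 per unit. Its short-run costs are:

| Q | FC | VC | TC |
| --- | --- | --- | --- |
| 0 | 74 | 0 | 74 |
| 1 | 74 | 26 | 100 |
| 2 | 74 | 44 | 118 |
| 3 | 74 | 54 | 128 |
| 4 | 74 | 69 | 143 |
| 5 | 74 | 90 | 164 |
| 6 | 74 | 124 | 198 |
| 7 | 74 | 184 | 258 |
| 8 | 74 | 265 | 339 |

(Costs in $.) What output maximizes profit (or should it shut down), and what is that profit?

Profit at each row (π = 6Q − TC): Q=0: -74; Q=1: -94; Q=2: -106; Q=3: -110; Q=4: -119; Q=5: -134; Q=6: -162; Q=7: -216; Q=8: -291.
Profit is highest at Q = 0. Equivalently, the lowest AVC in the table is 69/4 ≈ $17.25 at Q = 4, and P = $6 falls below it — price never covers variable cost, so the firm shuts down and loses only its fixed cost.

Q = 0 (shut down); profit = -$74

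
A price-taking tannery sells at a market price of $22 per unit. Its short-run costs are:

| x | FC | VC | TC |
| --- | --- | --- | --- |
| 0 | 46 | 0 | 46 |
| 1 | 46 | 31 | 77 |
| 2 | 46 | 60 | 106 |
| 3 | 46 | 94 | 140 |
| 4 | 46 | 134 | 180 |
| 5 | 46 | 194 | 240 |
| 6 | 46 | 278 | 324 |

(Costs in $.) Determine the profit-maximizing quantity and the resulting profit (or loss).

x = 0 (shut down); profit = -$46

Profit at each row (π = 22x − TC): x=0: -46; x=1: -55; x=2: -62; x=3: -74; x=4: -92; x=5: -130; x=6: -192.
Profit is highest at x = 0. Equivalently, the lowest AVC in the table is 60/2 ≈ $30 at x = 2, and P = $22 falls below it — price never covers variable cost, so the firm shuts down and loses only its fixed cost.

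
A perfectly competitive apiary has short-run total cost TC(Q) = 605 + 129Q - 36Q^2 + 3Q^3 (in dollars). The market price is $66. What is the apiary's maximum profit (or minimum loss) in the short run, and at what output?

Profit = -$311 at Q = 7

AVC = 129 - 36Q + 3Q^2; min AVC = $21 at Q = 6. Since P = $66 ≥ min AVC, the firm produces.
MC = 129 - 72Q + 9Q^2. Setting P = MC and taking the root on the rising branch gives Q* = 7.
TR = 66·7 = 462. TC = 605 + 168 = 773. Profit = 462 − 773 = -$311.
By producing, the firm covers all variable cost plus $294 of fixed cost; shutting down would lose the full $605.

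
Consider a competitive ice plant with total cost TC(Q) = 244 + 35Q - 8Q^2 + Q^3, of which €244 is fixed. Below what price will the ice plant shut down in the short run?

€19 per unit

Short-run supply begins at min AVC. From VC = 35Q - 8Q^2 + Q^3, AVC = 35 - 8Q + Q^2.
At the minimum of AVC, MC = AVC. MC = 35 - 16Q + 3Q^2; setting MC = AVC gives 2Q^2 - 8Q = 0, so Q = 4. min AVC = 19.
For P < €19 the firm produces nothing.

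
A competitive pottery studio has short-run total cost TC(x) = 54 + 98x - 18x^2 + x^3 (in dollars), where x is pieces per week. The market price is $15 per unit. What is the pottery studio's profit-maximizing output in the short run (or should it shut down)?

From TC, MC = TC'(x) = 98 - 36x + 3x^2 and AVC = VC/x = 98 - 18x + x^2.
The AVC parabola has its vertex at x = 18/2 = 9, where AVC = 98 - 18·9 + 9^2 = $17.
P = $15 lies below min AVC = $17; no output level covers variable cost.
Best response: produce nothing and absorb the $54 fixed cost.

Shut down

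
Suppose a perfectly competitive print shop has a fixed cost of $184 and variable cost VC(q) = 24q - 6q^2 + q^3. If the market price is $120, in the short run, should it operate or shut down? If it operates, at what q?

Produce at q = 8

Variable cost is VC = 24q - 6q^2 + q^3, so AVC = VC/q = 24 - 6q + q^2 and MC = dTC/dq = 24 - 12q + 3q^2.
The AVC parabola has its vertex at q = 6/2 = 3, where AVC = 24 - 6·3 + 3^2 = $15.
Since P = $120 ≥ min AVC = $15, price covers variable cost and the firm should produce.
P = MC gives -96 - 12q + 3q^2 = 0, with roots -4 and 8. Take the larger (rising MC): q* = 8.
Check: AVC at q = 8 is $40 ≤ P, so revenue covers variable cost.
Profit = P·q − TC = 120·8 − 504 = $456.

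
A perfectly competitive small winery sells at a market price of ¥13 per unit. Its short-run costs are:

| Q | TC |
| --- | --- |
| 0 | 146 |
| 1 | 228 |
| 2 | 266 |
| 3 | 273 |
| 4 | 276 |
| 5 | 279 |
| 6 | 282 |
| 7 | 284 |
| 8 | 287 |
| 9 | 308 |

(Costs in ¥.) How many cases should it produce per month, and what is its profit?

Tabulate TR − TC: Q=0: -146; Q=1: -215; Q=2: -240; Q=3: -234; Q=4: -224; Q=5: -214; Q=6: -204; Q=7: -193; Q=8: -183; Q=9: -191.
Profit is highest at Q = 0. Equivalently, the lowest AVC in the table is 141/8 ≈ ¥17.62 at Q = 8, and P = ¥13 falls below it — price never covers variable cost, so the firm shuts down and loses only its fixed cost.

Q = 0 (shut down); profit = -¥146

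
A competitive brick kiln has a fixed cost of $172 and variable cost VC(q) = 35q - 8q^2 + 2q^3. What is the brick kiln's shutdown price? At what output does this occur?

The shutdown price is the minimum of AVC. VC = 35q - 8q^2 + 2q^3, so AVC = 35 - 8q + 2q^2.
At the minimum of AVC, MC = AVC. MC = 35 - 16q + 6q^2; setting MC = AVC gives 4q^2 - 8q = 0, so q = 2. min AVC = 27.
So the shutdown price is $27.

$27 per unit, at q = 2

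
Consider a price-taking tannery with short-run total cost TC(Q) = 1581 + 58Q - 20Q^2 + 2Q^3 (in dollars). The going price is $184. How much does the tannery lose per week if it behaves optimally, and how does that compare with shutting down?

AVC = 58 - 20Q + 2Q^2; min AVC = $8 at Q = 5. Since P = $184 ≥ min AVC, the firm produces.
MC = 58 - 40Q + 6Q^2. Setting P = MC and taking the root on the rising branch gives Q* = 9.
TR = 184·9 = 1656. TC = 1581 + 360 = 1941. Profit = 1656 − 1941 = -$285.
That loss of $285 beats the $1581 the firm would lose by shutting down; producing recovers $1296 of fixed cost.

Profit = -$285 at Q = 9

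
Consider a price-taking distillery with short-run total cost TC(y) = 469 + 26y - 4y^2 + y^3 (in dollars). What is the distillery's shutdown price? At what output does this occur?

The shutdown price is the minimum of AVC. VC = 26y - 4y^2 + y^3, so AVC = 26 - 4y + y^2.
dAVC/dy = -4 + 2y = 0 gives y = 2. min AVC = 26 - 4·2 + 2^2 = 22.
The firm shuts down for any P below $22.

$22 per unit, at y = 2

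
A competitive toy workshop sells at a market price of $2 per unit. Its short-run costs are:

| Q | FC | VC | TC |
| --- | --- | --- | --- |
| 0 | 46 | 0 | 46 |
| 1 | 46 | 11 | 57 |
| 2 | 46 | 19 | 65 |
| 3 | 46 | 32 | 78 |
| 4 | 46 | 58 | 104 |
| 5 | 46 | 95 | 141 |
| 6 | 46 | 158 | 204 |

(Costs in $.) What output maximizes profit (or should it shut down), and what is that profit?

Profit at each row (π = 2Q − TC): Q=0: -46; Q=1: -55; Q=2: -61; Q=3: -72; Q=4: -96; Q=5: -131; Q=6: -192.
Profit is highest at Q = 0. Equivalently, the lowest AVC in the table is 19/2 ≈ $9.50 at Q = 2, and P = $2 falls below it — price never covers variable cost, so the firm shuts down and loses only its fixed cost.

Q = 0 (shut down); profit = -$46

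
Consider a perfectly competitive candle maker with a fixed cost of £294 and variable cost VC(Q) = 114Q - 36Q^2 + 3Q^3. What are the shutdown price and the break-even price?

Shutdown price = min AVC. AVC = 114 - 36Q + 3Q^2, with vertex at Q = 6 and minimum £6.
ATC = 294/Q + 114 - 36Q + 3Q^2. Setting dATC/dQ = −294/Q^2 − 36 + 6Q = 0 gives Q = 7 (since 6·7^3 − 36·7^2 = 294).
min ATC = 294/7 + 114 − 36·7 + 3·7^2 = £51. That is the break-even price.
For £6 ≤ P < £51 the firm produces at a loss; below £6 it shuts down.

Shutdown price = £6; break-even price = £51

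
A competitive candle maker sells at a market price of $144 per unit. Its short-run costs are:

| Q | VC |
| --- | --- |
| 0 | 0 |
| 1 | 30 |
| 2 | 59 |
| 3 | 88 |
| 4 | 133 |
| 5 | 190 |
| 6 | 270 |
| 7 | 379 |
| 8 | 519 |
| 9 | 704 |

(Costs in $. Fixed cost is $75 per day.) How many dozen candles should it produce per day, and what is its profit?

Tabulate TR − TC: Q=0: -75; Q=1: 39; Q=2: 154; Q=3: 269; Q=4: 368; Q=5: 455; Q=6: 519; Q=7: 554; Q=8: 558; Q=9: 517.
Profit is maximized at Q = 8. AVC there is 519/8 = $64.88 ≤ P, so producing beats shutting down (which would give -$75).

Q = 8; profit = $558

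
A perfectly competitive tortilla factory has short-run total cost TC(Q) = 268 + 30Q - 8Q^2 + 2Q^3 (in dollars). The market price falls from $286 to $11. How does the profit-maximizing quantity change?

Output falls from 8 to 0 (the firm shuts down)

AVC = 30 - 8Q + 2Q^2, minimized at Q = 2 where min AVC = $22. MC = 30 - 16Q + 6Q^2.
With P = $286 above the shutdown price, P = MC gives Q = 8.
At P = $11 < min AVC = $22, price no longer covers variable cost at any output, so the firm shuts down: Q = 0.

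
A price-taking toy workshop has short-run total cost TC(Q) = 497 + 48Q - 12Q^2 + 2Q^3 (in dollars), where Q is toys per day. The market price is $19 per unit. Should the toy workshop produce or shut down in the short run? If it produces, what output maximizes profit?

From TC, MC = TC'(Q) = 48 - 24Q + 6Q^2 and AVC = VC/Q = 48 - 12Q + 2Q^2.
The AVC parabola has its vertex at Q = 12/4 = 3, where AVC = 48 - 12·3 + 2·3^2 = $30.
P = $19 lies below min AVC = $30; no output level covers variable cost.
Shutting down limits the loss to fixed cost, $497.

Shut down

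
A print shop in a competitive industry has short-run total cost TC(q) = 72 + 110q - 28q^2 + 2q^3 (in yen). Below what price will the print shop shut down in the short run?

¥12 per unit

The shutdown price is the minimum of AVC. VC = 110q - 28q^2 + 2q^3, so AVC = 110 - 28q + 2q^2.
dAVC/dq = -28 + 4q = 0 gives q = 7. min AVC = 110 - 28·7 + 2·7^2 = 12.
So the shutdown price is ¥12.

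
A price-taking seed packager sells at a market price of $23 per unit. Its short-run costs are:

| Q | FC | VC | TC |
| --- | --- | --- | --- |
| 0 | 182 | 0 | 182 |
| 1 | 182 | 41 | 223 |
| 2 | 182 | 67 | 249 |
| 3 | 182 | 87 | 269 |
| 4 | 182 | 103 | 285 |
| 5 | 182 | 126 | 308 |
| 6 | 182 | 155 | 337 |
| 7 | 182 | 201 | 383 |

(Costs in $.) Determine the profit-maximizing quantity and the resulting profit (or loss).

Q = 0 (shut down); profit = -$182

Profit at each row (π = 23Q − TC): Q=0: -182; Q=1: -200; Q=2: -203; Q=3: -200; Q=4: -193; Q=5: -193; Q=6: -199; Q=7: -222.
Profit is highest at Q = 0. Equivalently, the lowest AVC in the table is 126/5 ≈ $25.20 at Q = 5, and P = $23 falls below it — price never covers variable cost, so the firm shuts down and loses only its fixed cost.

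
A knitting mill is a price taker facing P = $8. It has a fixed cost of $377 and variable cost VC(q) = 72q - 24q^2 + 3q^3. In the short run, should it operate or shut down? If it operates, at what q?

Strip out fixed cost: VC = 72q - 24q^2 + 3q^3. Then AVC = 72 - 24q + 3q^2 and MC = 72 - 48q + 9q^2.
AVC hits its minimum where MC = AVC, at q = 4, giving min AVC = 72 - 24·4 + 3·4^2 = $24.
Since P = $8 < min AVC = $24, price fails to cover variable cost at any output.
Best response: produce nothing and absorb the $377 fixed cost.

Shut down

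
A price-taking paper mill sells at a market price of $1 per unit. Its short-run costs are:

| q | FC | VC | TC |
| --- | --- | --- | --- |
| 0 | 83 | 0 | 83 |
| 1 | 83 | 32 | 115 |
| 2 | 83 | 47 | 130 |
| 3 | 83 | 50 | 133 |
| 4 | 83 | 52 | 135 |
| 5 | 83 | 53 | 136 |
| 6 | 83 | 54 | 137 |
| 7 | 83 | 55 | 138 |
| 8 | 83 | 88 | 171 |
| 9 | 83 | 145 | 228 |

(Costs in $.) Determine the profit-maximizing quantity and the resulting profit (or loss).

Profit at each row (π = 1q − TC): q=0: -83; q=1: -114; q=2: -128; q=3: -130; q=4: -131; q=5: -131; q=6: -131; q=7: -131; q=8: -163; q=9: -219.
Profit is highest at q = 0. Equivalently, the lowest AVC in the table is 55/7 ≈ $7.86 at q = 7, and P = $1 falls below it — price never covers variable cost, so the firm shuts down and loses only its fixed cost.

q = 0 (shut down); profit = -$83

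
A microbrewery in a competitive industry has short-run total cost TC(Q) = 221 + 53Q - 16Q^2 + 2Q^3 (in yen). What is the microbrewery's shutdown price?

The firm shuts down when price falls below the minimum of average variable cost. AVC = VC/Q = 53 - 16Q + 2Q^2.
dAVC/dQ = -16 + 4Q = 0 gives Q = 4. min AVC = 53 - 16·4 + 2·4^2 = 21.
So the shutdown price is ¥21.

¥21 per unit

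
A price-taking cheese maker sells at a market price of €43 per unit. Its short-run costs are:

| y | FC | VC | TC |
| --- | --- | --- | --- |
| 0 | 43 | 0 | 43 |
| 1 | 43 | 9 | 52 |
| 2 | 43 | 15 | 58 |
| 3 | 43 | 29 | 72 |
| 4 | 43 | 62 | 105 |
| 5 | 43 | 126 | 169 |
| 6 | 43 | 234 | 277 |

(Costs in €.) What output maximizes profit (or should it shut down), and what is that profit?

y = 4; profit = €67

Profit at each row (π = 43y − TC): y=0: -43; y=1: -9; y=2: 28; y=3: 57; y=4: 67; y=5: 46; y=6: -19.
Profit is maximized at y = 4. AVC there is 62/4 = €15.50 ≤ P, so producing beats shutting down (which would give -€43).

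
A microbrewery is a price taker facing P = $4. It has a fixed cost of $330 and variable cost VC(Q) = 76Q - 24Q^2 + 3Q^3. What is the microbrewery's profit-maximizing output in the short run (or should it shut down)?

Shut down

Variable cost is VC = 76Q - 24Q^2 + 3Q^3, so AVC = VC/Q = 76 - 24Q + 3Q^2 and MC = dTC/dQ = 76 - 48Q + 9Q^2.
AVC is minimized where dAVC/dQ = -24 + 6Q = 0, at Q = 4; min AVC = 76 - 24·4 + 3·4^2 = $28.
With P < min AVC ($4 < $28), every unit sold adds to the loss.
Shutting down limits the loss to fixed cost, $330.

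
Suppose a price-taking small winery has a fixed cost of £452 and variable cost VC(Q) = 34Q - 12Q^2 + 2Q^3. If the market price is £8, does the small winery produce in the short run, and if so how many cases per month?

Shut down

Variable cost is VC = 34Q - 12Q^2 + 2Q^3, so AVC = VC/Q = 34 - 12Q + 2Q^2 and MC = dTC/dQ = 34 - 24Q + 6Q^2.
The AVC parabola has its vertex at Q = 12/4 = 3, where AVC = 34 - 12·3 + 2·3^2 = £16.
Since P = £8 < min AVC = £16, price fails to cover variable cost at any output.
Best response: produce nothing and absorb the £452 fixed cost.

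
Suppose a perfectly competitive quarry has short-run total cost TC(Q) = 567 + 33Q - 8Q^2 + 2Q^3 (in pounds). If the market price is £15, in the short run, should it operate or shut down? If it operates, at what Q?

Strip out fixed cost: VC = 33Q - 8Q^2 + 2Q^3. Then AVC = 33 - 8Q + 2Q^2 and MC = 33 - 16Q + 6Q^2.
The AVC parabola has its vertex at Q = 8/4 = 2, where AVC = 33 - 8·2 + 2·2^2 = £25.
With P < min AVC (£15 < £25), every unit sold adds to the loss.
The firm minimizes its loss by shutting down and losing only its fixed cost of £567.

Shut down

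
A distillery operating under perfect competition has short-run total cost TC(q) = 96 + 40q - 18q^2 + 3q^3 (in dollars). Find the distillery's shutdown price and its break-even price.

Shutdown price = $13; break-even price = $40

Shutdown price = min AVC. AVC = 40 - 18q + 3q^2, with vertex at q = 3 and minimum $13.
ATC = 96/q + 40 - 18q + 3q^2. Setting dATC/dq = −96/q^2 − 18 + 6q = 0 gives q = 4 (since 6·4^3 − 18·4^2 = 96).
min ATC = 96/4 + 40 − 18·4 + 3·4^2 = $40. That is the break-even price.
For $13 ≤ P < $40 the firm produces at a loss; below $13 it shuts down.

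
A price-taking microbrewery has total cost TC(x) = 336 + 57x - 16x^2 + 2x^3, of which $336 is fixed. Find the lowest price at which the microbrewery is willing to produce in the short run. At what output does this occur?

$25 per unit, at x = 4

Short-run supply begins at min AVC. From VC = 57x - 16x^2 + 2x^3, AVC = 57 - 16x + 2x^2.
At the minimum of AVC, MC = AVC. MC = 57 - 32x + 6x^2; setting MC = AVC gives 4x^2 - 16x = 0, so x = 4. min AVC = 25.
For P < $25 the firm produces nothing.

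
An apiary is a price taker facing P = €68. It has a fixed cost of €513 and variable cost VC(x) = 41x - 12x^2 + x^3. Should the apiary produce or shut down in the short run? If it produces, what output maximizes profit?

From TC, MC = TC'(x) = 41 - 24x + 3x^2 and AVC = VC/x = 41 - 12x + x^2.
AVC hits its minimum where MC = AVC, at x = 6, giving min AVC = 41 - 12·6 + 6^2 = €5.
Since P = €68 ≥ min AVC = €5, price covers variable cost and the firm should produce.
P = MC gives -27 - 24x + 3x^2 = 0, with roots -1 and 9. Take the larger (rising MC): x* = 9.
Check: AVC at x = 9 is €14 ≤ P, so revenue covers variable cost.
Profit = P·x − TC = 68·9 − 639 = -€27, a loss, but smaller than the €513 fixed cost the firm would lose by shutting down.

Produce at x = 9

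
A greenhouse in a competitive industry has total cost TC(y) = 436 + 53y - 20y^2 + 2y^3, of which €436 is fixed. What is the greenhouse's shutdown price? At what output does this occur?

€3 per unit, at y = 5

The shutdown price is the minimum of AVC. VC = 53y - 20y^2 + 2y^3, so AVC = 53 - 20y + 2y^2.
dAVC/dy = -20 + 4y = 0 gives y = 5. min AVC = 53 - 20·5 + 2·5^2 = 3.
For P < €3 the firm produces nothing.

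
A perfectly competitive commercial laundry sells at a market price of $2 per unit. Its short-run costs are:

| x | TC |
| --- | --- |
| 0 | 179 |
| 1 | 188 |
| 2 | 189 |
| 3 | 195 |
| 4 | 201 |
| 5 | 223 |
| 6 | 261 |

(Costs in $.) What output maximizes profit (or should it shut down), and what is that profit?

Profit at each row (π = 2x − TC): x=0: -179; x=1: -186; x=2: -185; x=3: -189; x=4: -193; x=5: -213; x=6: -249.
Profit is highest at x = 0. Equivalently, the lowest AVC in the table is 10/2 ≈ $5 at x = 2, and P = $2 falls below it — price never covers variable cost, so the firm shuts down and loses only its fixed cost.

x = 0 (shut down); profit = -$179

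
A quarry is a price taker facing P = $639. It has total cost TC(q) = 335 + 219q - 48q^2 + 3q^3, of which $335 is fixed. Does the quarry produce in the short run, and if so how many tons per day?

Produce at q = 14

Strip out fixed cost: VC = 219q - 48q^2 + 3q^3. Then AVC = 219 - 48q + 3q^2 and MC = 219 - 96q + 9q^2.
AVC is minimized where dAVC/dq = -48 + 6q = 0, at q = 8; min AVC = 219 - 48·8 + 3·8^2 = $27.
Because $639 ≥ $27, revenue can cover variable cost; the firm operates.
P = MC gives -420 - 96q + 9q^2 = 0, with roots -10/3 and 14. Take the larger (rising MC): q* = 14.
Check: AVC at q = 14 is $135 ≤ P, so revenue covers variable cost.
Profit = P·q − TC = 639·14 − 2225 = $6721.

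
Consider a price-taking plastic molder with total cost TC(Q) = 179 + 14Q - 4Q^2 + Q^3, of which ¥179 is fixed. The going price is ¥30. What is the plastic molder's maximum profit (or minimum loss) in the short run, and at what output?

AVC = 14 - 4Q + Q^2 has its minimum ¥10 at Q = 2; price ¥30 clears that bar, so the firm operates.
With MC = 14 - 8Q + 3Q^2, P = MC on the upward-sloping part at Q* = 4.
TR = 30·4 = 120. TC = 179 + 56 = 235. Profit = 120 − 235 = -¥115.
By producing, the firm covers all variable cost plus ¥64 of fixed cost; shutting down would lose the full ¥179.

Profit = -¥115 at Q = 4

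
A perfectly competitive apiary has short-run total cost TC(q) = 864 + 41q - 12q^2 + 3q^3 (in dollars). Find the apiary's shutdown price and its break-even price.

Shutdown price = min AVC. AVC = 41 - 12q + 3q^2, with vertex at q = 2 and minimum $29.
ATC = 864/q + 41 - 12q + 3q^2. Setting dATC/dq = −864/q^2 − 12 + 6q = 0 gives q = 6 (since 6·6^3 − 12·6^2 = 864).
min ATC = 864/6 + 41 − 12·6 + 3·6^2 = $221. That is the break-even price.
Between these two prices the firm operates at a loss; above $221 it earns a profit.

Shutdown price = $29; break-even price = $221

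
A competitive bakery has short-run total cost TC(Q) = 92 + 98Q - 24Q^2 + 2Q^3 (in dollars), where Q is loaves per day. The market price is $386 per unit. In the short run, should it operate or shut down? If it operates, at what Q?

Produce at Q = 12

Strip out fixed cost: VC = 98Q - 24Q^2 + 2Q^3. Then AVC = 98 - 24Q + 2Q^2 and MC = 98 - 48Q + 6Q^2.
AVC hits its minimum where MC = AVC, at Q = 6, giving min AVC = 98 - 24·6 + 2·6^2 = $26.
P = $386 exceeds min AVC = $26, so the firm stays open.
P = MC gives -288 - 48Q + 6Q^2 = 0, with roots -4 and 12. Take the larger (rising MC): Q* = 12.
Check: AVC at Q = 12 is $98 ≤ P, so revenue covers variable cost.
Profit = P·Q − TC = 386·12 − 1268 = $3364.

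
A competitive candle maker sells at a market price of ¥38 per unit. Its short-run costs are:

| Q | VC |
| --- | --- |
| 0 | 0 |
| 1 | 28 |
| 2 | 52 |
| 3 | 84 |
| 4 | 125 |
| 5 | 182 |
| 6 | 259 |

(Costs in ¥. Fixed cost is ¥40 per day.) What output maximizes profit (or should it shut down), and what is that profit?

Q = 3; profit = -¥10

Tabulate TR − TC: Q=0: -40; Q=1: -30; Q=2: -16; Q=3: -10; Q=4: -13; Q=5: -32; Q=6: -71.
Profit is maximized at Q = 3. AVC there is 84/3 = ¥28 ≤ P, so producing beats shutting down (which would give -¥40).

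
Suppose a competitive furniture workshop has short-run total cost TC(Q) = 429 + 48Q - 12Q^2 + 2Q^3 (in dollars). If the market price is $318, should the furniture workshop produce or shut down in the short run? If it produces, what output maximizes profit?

Produce at Q = 9

Strip out fixed cost: VC = 48Q - 12Q^2 + 2Q^3. Then AVC = 48 - 12Q + 2Q^2 and MC = 48 - 24Q + 6Q^2.
AVC is minimized where dAVC/dQ = -12 + 4Q = 0, at Q = 3; min AVC = 48 - 12·3 + 2·3^2 = $30.
Since P = $318 ≥ min AVC = $30, price covers variable cost and the firm should produce.
P = MC gives -270 - 24Q + 6Q^2 = 0, with roots -5 and 9. Take the larger (rising MC): Q* = 9.
Check: AVC at Q = 9 is $102 ≤ P, so revenue covers variable cost.
Profit = P·Q − TC = 318·9 − 1347 = $1515.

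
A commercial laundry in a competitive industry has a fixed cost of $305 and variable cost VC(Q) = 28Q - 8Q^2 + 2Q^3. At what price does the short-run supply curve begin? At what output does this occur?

$20 per unit, at Q = 2

The firm shuts down when price falls below the minimum of average variable cost. AVC = VC/Q = 28 - 8Q + 2Q^2.
At the minimum of AVC, MC = AVC. MC = 28 - 16Q + 6Q^2; setting MC = AVC gives 4Q^2 - 8Q = 0, so Q = 2. min AVC = 20.
For P < $20 the firm produces nothing.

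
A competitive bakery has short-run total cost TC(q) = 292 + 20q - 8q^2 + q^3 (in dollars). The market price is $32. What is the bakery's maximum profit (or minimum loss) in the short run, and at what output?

Profit = -$148 at q = 6

AVC = 20 - 8q + q^2; min AVC = $4 at q = 4. Since P = $32 ≥ min AVC, the firm produces.
With MC = 20 - 16q + 3q^2, P = MC on the upward-sloping part at q* = 6.
TR = 32·6 = 192. TC = 292 + 48 = 340. Profit = 192 − 340 = -$148.
Shutting down would mean losing the fixed cost of $292, so operating at a loss of $148 is better by $144.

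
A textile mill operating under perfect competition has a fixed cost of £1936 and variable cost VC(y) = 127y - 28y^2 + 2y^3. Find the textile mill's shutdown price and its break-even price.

Shutdown price = min AVC. AVC = 127 - 28y + 2y^2, with vertex at y = 7 and minimum £29.
ATC = 1936/y + 127 - 28y + 2y^2. Setting dATC/dy = −1936/y^2 − 28 + 4y = 0 gives y = 11 (since 4·11^3 − 28·11^2 = 1936).
min ATC = 1936/11 + 127 − 28·11 + 2·11^2 = £237. That is the break-even price.
For £29 ≤ P < £237 the firm produces at a loss; below £29 it shuts down.

Shutdown price = £29; break-even price = £237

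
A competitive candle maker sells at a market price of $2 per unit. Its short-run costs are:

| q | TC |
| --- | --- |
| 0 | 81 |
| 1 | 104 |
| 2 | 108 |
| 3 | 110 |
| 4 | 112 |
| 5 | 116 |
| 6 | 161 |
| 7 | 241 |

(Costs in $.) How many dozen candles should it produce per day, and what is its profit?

q = 0 (shut down); profit = -$81

Compute π = P·q − TC at each output: q=0: -81; q=1: -102; q=2: -104; q=3: -104; q=4: -104; q=5: -106; q=6: -149; q=7: -227.
Profit is highest at q = 0. Equivalently, the lowest AVC in the table is 35/5 ≈ $7 at q = 5, and P = $2 falls below it — price never covers variable cost, so the firm shuts down and loses only its fixed cost.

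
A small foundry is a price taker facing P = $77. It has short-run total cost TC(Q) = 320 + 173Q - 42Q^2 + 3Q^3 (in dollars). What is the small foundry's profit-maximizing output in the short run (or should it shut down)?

From TC, MC = TC'(Q) = 173 - 84Q + 9Q^2 and AVC = VC/Q = 173 - 42Q + 3Q^2.
AVC hits its minimum where MC = AVC, at Q = 7, giving min AVC = 173 - 42·7 + 3·7^2 = $26.
Because $77 ≥ $26, revenue can cover variable cost; the firm operates.
P = MC gives 96 - 84Q + 9Q^2 = 0, with roots 4/3 and 8. Take the larger (rising MC): Q* = 8.
Check: AVC at Q = 8 is $29 ≤ P, so revenue covers variable cost.
Profit = P·Q − TC = 77·8 − 552 = $64.

Produce at Q = 8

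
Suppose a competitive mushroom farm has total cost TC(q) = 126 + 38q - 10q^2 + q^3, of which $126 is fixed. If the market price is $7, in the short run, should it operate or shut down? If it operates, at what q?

Strip out fixed cost: VC = 38q - 10q^2 + q^3. Then AVC = 38 - 10q + q^2 and MC = 38 - 20q + 3q^2.
AVC hits its minimum where MC = AVC, at q = 5, giving min AVC = 38 - 10·5 + 5^2 = $13.
With P < min AVC ($7 < $13), every unit sold adds to the loss.
Best response: produce nothing and absorb the $126 fixed cost.

Shut down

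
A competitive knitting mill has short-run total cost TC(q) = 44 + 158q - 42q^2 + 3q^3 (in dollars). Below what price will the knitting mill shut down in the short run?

Short-run supply begins at min AVC. From VC = 158q - 42q^2 + 3q^3, AVC = 158 - 42q + 3q^2.
dAVC/dq = -42 + 6q = 0 gives q = 7. min AVC = 158 - 42·7 + 3·7^2 = 11.
For P < $11 the firm produces nothing.

$11 per unit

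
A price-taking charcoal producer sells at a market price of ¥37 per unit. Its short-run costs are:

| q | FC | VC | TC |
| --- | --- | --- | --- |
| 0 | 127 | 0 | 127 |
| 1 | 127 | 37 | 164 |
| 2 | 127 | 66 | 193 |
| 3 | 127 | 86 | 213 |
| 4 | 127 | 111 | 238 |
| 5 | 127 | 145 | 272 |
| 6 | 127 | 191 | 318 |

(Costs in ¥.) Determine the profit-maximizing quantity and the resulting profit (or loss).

q = 5; profit = -¥87

Tabulate TR − TC: q=0: -127; q=1: -127; q=2: -119; q=3: -102; q=4: -90; q=5: -87; q=6: -96.
Profit is maximized at q = 5. AVC there is 145/5 = ¥29 ≤ P, so producing beats shutting down (which would give -¥127).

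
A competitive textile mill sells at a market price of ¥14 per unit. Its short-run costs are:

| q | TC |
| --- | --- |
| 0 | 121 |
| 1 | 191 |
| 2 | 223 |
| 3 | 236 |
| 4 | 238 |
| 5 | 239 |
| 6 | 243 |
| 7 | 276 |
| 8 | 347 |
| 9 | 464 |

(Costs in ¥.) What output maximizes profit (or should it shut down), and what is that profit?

Profit at each row (π = 14q − TC): q=0: -121; q=1: -177; q=2: -195; q=3: -194; q=4: -182; q=5: -169; q=6: -159; q=7: -178; q=8: -235; q=9: -338.
Profit is highest at q = 0. Equivalently, the lowest AVC in the table is 122/6 ≈ ¥20.33 at q = 6, and P = ¥14 falls below it — price never covers variable cost, so the firm shuts down and loses only its fixed cost.

q = 0 (shut down); profit = -¥121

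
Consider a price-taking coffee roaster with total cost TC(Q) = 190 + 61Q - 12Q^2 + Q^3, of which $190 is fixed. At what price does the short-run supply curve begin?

The shutdown price is the minimum of AVC. VC = 61Q - 12Q^2 + Q^3, so AVC = 61 - 12Q + Q^2.
At the minimum of AVC, MC = AVC. MC = 61 - 24Q + 3Q^2; setting MC = AVC gives 2Q^2 - 12Q = 0, so Q = 6. min AVC = 25.
The firm shuts down for any P below $25.

$25 per unit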